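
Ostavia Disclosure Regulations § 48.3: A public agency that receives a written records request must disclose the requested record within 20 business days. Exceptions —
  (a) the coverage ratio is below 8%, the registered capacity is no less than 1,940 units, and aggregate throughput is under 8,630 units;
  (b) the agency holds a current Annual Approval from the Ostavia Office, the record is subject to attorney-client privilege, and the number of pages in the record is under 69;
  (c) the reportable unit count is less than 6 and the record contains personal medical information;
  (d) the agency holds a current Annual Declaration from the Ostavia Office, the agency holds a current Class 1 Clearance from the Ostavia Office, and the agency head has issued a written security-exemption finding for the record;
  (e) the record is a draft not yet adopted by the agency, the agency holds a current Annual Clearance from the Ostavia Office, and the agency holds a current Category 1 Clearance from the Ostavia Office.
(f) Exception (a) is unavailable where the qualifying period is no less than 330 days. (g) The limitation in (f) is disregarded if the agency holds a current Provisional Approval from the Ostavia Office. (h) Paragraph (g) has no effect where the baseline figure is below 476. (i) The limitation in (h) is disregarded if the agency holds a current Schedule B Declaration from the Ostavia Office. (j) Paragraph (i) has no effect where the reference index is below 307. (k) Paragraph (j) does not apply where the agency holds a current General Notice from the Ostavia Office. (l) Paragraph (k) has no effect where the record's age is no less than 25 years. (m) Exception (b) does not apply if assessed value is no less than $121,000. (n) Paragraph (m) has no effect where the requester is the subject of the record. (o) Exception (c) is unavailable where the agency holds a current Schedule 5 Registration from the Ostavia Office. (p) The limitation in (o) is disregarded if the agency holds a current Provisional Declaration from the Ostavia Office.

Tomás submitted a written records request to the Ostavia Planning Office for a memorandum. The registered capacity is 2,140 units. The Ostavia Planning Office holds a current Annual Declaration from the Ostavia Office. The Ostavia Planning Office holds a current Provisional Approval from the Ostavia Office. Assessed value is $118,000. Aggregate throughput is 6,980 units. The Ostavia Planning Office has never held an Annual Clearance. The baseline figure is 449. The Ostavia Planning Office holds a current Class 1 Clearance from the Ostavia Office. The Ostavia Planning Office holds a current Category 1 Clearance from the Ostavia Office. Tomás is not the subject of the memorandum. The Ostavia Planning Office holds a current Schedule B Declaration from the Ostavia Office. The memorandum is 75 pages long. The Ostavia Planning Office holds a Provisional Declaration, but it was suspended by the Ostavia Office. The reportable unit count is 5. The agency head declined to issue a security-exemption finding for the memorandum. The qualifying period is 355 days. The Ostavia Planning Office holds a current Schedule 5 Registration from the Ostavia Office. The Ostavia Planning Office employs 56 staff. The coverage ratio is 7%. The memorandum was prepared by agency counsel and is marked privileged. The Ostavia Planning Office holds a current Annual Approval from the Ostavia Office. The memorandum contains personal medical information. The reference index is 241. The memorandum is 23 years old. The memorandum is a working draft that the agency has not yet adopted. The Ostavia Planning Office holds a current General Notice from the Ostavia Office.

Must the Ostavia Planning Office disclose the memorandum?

All of (a)'s requirements are met (the coverage ratio is 7%, below the 8% limit; the registered capacity is 2,140 units, meeting the 1,940 units threshold; aggregate throughput is 6,980 units, under the 8,630 units limit). Under paragraphs (f)–(l): (f) applies (the qualifying period is 355 days, meeting the 330 days threshold), but is itself disapplied by (g): (g) is triggered — a current Provisional Approval is held. (h) is engaged (the baseline figure is 449, below the 476 limit), but is set aside by (i): (i) applies — a current Schedule B Declaration is held. (j) would limit (i) — the reference index is 241, below the 307 limit — but (k) sets (j) aside: (k) is triggered — a current General Notice is held. (l) is inapplicable (the record's age is 23 years, short of 25 years), so (k) stands. So (a) applies.
Exception (b) does not apply: the number of pages in the record is 75, not under 69.
Exception (c): the reportable unit count is 5, less than the 6 limit; the memorandum contains personal medical information — every condition holds. Turning to paragraphs (o)–(p): (o) applies — a current Schedule 5 Registration is held. (p), which would lift (o), does not operate here — no current Provisional Declaration is held. So (c) is unavailable.
Exception (d) fails — the agency head declined to issue a security-exemption finding.
Exception (e) does not apply: no current Annual Clearance is held.

No — exception (a) applies; the Ostavia Planning Office is not required to disclose the memorandum.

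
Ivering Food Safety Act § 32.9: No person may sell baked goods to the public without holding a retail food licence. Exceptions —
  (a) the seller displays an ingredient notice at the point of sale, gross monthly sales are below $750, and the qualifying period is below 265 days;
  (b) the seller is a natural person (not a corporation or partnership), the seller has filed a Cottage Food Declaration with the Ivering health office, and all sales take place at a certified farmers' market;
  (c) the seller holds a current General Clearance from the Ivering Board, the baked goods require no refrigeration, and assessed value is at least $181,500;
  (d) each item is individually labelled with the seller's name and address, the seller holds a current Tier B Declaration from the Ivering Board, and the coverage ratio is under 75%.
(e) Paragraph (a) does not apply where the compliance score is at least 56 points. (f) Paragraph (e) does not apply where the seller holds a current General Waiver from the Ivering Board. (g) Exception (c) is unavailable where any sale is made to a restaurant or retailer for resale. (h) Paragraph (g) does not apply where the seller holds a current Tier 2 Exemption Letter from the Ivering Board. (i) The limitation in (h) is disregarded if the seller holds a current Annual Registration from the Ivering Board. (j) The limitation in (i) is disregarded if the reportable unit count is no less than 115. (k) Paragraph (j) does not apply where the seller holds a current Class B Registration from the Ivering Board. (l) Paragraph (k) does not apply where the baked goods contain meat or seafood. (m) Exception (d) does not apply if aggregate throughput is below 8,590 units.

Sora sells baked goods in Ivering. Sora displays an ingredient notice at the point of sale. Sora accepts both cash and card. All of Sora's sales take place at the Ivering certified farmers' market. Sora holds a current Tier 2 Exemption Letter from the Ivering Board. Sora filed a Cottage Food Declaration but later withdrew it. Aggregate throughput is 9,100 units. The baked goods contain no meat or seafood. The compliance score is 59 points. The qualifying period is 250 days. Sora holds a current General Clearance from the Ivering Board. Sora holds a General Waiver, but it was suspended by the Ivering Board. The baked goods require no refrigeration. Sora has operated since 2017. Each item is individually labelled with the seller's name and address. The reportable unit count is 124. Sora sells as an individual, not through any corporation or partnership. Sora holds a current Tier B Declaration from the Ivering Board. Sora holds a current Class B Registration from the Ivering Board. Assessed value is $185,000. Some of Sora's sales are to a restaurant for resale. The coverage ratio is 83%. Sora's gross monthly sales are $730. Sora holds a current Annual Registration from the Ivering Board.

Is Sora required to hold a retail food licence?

Yes — Sora must hold a retail food licence.

Exception (a)'s conditions are all satisfied: an ingredient notice is displayed; gross monthly sales are $730, below the $750 limit; the qualifying period is 250 days, below the 265 days limit. Turning to paragraphs (e)–(f): (e) operates against (a): the compliance score is 59 points, meeting the 56 points threshold. (f) does not operate here (no current General Waiver is held), so (e) stands. Exception (a) does not apply.
Exception (b) fails — the Cottage Food Declaration was withdrawn.
All of (c)'s requirements are met (a current General Clearance is held; the baked goods are shelf-stable; assessed value is $185,000, meeting the $181,500 threshold). But applying paragraphs (g)–(l): (g) operates against (c): some sales are to a restaurant for resale. (h) would limit (g) — a current Tier 2 Exemption Letter is held — but (i) sets (h) aside: (i) operates against (h): a current Annual Registration is held. (j) is engaged (the reportable unit count is 124, meeting the 115 threshold), but is overridden by (k): (k) is engaged — a current Class B Registration is held. (l), which would lift (k), is inapplicable — the baked goods contain no meat or seafood. So (c) is unavailable.
Exception (d) fails — the coverage ratio is 83%, not under 75%.
No exception applies. The general rule governs.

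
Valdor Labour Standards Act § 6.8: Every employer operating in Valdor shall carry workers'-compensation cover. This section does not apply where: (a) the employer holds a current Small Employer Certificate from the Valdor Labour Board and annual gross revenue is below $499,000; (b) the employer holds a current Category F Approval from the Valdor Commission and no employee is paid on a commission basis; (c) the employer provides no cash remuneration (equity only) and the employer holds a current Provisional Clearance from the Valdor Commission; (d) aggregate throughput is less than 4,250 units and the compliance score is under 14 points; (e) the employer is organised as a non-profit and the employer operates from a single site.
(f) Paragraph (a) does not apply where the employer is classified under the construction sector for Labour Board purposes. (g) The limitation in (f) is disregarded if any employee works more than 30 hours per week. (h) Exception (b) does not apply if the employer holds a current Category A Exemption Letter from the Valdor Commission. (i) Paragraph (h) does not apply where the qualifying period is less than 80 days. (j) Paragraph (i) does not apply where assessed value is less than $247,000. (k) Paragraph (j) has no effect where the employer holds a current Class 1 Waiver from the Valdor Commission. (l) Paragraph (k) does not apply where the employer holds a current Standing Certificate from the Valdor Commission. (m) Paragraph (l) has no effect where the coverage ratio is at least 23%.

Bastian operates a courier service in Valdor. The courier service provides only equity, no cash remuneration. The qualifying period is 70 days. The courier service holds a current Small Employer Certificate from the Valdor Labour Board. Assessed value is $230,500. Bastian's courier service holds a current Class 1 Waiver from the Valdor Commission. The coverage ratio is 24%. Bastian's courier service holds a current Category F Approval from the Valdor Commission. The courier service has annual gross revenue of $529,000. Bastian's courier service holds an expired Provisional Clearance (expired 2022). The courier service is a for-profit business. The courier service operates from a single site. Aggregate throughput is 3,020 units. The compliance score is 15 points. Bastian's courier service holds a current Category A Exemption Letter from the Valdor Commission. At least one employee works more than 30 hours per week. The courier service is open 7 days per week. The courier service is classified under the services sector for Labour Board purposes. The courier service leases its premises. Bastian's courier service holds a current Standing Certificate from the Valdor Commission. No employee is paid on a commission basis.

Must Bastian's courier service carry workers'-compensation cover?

No — exception (b) applies; Bastian's courier service is not required to carry workers'-compensation cover.

Exception (a) fails — annual gross revenue is $529,000, not below $499,000.
All of (b)'s requirements are met (a current Category F Approval is held; no employee is paid on commission). Under paragraphs (h)–(m): (h) operates (a current Category A Exemption Letter is held), but is displaced by (i): (i) operates against (h): the qualifying period is 70 days, less than the 80 days limit. (j) is engaged (assessed value is $230,500, less than the $247,000 limit), but is set aside by (k): (k) applies — a current Class 1 Waiver is held. (l) would limit (k) — a current Standing Certificate is held — but (m) sets (l) aside: (m) operates — the coverage ratio is 24%, meeting the 23% threshold. Exception (b) stands.
Exception (c) requires that the employer holds a current Provisional Clearance from the Valdor Commission; but no current Provisional Clearance is held, so (c) is unavailable.
Exception (d) requires that the compliance score is under 14 points; but the compliance score is 15 points, not under 14 points, so (d) is unavailable.
Exception (e) fails — the employer is for-profit.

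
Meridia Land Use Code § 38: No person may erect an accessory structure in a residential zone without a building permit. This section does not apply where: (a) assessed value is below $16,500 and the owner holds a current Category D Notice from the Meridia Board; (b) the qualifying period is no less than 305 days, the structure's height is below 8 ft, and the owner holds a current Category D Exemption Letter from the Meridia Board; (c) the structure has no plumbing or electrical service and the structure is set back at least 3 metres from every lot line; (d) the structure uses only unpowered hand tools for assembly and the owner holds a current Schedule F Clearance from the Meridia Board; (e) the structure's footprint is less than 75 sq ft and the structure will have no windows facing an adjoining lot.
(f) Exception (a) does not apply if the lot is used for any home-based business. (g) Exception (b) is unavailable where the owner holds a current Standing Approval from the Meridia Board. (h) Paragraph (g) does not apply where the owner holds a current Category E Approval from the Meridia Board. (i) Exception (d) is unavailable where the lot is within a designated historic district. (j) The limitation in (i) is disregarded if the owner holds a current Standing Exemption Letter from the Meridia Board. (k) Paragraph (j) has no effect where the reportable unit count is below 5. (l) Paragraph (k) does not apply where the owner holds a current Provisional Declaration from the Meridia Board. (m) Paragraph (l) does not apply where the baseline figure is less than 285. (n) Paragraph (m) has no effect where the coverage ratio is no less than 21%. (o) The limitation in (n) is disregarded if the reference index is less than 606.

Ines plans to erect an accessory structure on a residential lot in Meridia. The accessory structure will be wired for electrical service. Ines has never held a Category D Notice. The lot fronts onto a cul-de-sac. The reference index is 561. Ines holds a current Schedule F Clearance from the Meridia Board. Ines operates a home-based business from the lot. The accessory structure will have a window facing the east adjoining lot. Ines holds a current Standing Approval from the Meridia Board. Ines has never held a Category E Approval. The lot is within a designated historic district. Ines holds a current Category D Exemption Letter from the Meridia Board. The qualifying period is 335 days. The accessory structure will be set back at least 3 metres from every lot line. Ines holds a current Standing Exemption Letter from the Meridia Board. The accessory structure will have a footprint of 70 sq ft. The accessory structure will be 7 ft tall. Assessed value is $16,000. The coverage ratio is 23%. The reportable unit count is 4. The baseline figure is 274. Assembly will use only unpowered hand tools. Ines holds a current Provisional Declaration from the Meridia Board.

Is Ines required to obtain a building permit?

Yes — Ines must obtain a building permit.

Exception (a) fails — there is no Category D Notice in force.
All of (b)'s requirements are met (the qualifying period is 335 days, meeting the 305 days threshold; the structure's height is 7 ft, below the 8 ft limit; a current Category D Exemption Letter is held). Turning to paragraphs (g)–(h): (g) operates against (b): a current Standing Approval is held. (h), which would lift (g), is not triggered — no current Category E Approval is held. So (b) is unavailable.
Exception (c) requires that the structure has no plumbing or electrical service; but electrical service is planned, so (c) is unavailable.
Exception (d)'s conditions are all satisfied: assembly uses only hand tools; a current Schedule F Clearance is held. But applying paragraphs (i)–(o): (i) operates against (d): the lot is in a historic district. (j) would limit (i) — a current Standing Exemption Letter is held — but (k) sets (j) aside: (k) operates — the reportable unit count is 4, below the 5 limit. (l) would limit (k) — a current Provisional Declaration is held — but (m) sets (l) aside: (m) operates against (l): the baseline figure is 274, less than the 285 limit. (n) operates (the coverage ratio is 23%, meeting the 21% threshold), but is set aside by (o): (o) is engaged — the reference index is 561, less than the 606 limit. Exception (d) does not apply.
Exception (e) requires that the structure will have no windows facing an adjoining lot; but a window faces an adjoining lot, so (e) is unavailable.
No exception displaces § 38.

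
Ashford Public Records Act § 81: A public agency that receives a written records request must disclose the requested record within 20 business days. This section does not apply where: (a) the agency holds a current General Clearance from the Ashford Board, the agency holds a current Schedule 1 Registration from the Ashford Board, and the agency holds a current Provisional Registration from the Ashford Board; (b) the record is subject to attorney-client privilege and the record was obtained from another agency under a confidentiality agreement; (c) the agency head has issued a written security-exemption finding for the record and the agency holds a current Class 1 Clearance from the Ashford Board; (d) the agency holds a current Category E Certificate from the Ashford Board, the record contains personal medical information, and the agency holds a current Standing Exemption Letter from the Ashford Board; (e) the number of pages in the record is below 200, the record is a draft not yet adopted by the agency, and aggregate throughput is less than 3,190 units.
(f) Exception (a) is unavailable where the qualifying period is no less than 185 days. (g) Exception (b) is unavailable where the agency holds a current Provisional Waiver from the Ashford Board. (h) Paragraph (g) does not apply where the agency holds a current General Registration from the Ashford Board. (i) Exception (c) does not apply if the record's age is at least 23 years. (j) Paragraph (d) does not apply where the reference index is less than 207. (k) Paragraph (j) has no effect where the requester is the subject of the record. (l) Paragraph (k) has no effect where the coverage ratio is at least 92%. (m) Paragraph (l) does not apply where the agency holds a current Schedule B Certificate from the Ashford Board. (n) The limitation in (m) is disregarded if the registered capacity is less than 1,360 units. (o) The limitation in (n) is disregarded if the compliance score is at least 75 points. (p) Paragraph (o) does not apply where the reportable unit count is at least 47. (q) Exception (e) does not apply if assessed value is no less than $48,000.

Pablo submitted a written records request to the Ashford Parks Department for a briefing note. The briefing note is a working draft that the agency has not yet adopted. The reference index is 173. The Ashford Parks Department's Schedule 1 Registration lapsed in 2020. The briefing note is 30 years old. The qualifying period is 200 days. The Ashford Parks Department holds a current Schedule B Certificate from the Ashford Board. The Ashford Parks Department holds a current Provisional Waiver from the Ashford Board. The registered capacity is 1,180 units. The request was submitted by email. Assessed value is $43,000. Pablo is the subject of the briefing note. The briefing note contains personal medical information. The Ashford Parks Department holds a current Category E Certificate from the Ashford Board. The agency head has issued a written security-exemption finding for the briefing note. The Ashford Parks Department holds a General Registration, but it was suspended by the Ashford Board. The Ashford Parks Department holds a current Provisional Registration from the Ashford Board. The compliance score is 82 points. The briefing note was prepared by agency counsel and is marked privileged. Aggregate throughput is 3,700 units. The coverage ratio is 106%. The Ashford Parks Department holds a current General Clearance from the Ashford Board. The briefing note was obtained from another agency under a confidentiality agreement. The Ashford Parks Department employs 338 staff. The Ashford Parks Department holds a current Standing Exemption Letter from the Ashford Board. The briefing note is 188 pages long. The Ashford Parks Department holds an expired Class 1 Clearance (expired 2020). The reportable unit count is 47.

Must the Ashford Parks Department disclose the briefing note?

Exception (a) does not apply: no current Schedule 1 Registration is held.
Exception (b) is satisfied on its face — the briefing note is privileged; the briefing note was obtained under a confidentiality agreement. But applying paragraphs (g)–(h): (g) operates against (b): a current Provisional Waiver is held. (h) is not engaged (no current General Registration is held), so (g) stands. Exception (b) does not apply.
Exception (c) does not apply: the Class 1 Clearance is not current.
Exception (d)'s conditions are all satisfied: a current Category E Certificate is held; the briefing note contains personal medical information; a current Standing Exemption Letter is held. However, paragraphs (j)–(p) must be considered: (j) operates against (d): the reference index is 173, less than the 207 limit. (k) is engaged (Pablo is the subject of the briefing note), but yields to (l): (l) operates against (k): the coverage ratio is 106%, meeting the 92% threshold. (m) would limit (l) — a current Schedule B Certificate is held — but (n) sets (m) aside: (n) is triggered — the registered capacity is 1,180 units, less than the 1,360 units limit. (o) is engaged (the compliance score is 82 points, meeting the 75 points threshold), but is overridden by (p): (p) operates against (o): the reportable unit count is 47, meeting the 47 threshold. (d) is therefore removed.
Exception (e) does not apply: aggregate throughput is 3,700 units, not less than 3,190 units.
No exception applies. The general rule governs.

Yes — the Ashford Parks Department must disclose the briefing note.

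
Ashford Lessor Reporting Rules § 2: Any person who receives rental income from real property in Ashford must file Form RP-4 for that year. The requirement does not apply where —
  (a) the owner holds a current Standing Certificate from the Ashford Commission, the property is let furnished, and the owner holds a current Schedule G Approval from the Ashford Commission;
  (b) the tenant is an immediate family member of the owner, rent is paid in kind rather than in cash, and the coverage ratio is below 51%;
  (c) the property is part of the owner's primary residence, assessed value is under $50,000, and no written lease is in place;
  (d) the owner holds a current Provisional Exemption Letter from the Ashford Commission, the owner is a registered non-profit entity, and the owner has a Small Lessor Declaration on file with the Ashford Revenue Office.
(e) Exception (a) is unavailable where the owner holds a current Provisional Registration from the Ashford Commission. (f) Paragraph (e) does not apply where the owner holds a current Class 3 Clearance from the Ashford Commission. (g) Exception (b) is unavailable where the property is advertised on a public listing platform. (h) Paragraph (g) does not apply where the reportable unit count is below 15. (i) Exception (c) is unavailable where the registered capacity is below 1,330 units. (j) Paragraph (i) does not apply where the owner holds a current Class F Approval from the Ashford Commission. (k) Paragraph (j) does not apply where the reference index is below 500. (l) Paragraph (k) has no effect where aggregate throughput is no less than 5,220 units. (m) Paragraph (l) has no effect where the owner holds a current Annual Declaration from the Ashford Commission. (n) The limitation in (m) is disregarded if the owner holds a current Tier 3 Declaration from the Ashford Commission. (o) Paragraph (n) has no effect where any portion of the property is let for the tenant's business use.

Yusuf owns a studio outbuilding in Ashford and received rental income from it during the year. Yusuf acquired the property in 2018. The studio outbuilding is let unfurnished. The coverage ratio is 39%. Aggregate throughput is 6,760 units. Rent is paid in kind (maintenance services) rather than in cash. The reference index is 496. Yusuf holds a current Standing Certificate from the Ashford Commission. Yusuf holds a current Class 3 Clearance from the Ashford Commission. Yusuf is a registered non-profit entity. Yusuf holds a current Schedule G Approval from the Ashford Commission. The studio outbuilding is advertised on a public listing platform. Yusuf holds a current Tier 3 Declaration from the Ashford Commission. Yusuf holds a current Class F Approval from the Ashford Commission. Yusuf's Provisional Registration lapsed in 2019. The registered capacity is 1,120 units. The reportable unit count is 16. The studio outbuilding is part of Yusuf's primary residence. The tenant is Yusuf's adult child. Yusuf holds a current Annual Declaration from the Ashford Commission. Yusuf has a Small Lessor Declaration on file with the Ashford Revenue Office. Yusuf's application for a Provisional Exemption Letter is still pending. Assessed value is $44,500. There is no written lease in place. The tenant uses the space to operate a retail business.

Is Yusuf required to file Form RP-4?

Exception (a) does not apply: the property is let unfurnished.
Exception (b) is satisfied on its face — the tenant is an immediate family member; rent is paid in kind; the coverage ratio is 39%, below the 51% limit. But applying paragraphs (g)–(h): (g) operates against (b): the property is publicly advertised. (h), which would lift (g), does not operate here — the reportable unit count is 16, not below 15. So (b) is unavailable.
Exception (c): the studio outbuilding is part of the primary residence; assessed value is $44,500, under the $50,000 limit; there is no written lease — every condition holds. Turning to paragraphs (i)–(o): (i) applies — the registered capacity is 1,120 units, below the 1,330 units limit. (j) would limit (i) — a current Class F Approval is held — but (k) sets (j) aside: (k) is engaged — the reference index is 496, below the 500 limit. (l) is engaged (aggregate throughput is 6,760 units, meeting the 5,220 units threshold), but is displaced by (m): (m) operates against (l): a current Annual Declaration is held. (n) would limit (m) — a current Tier 3 Declaration is held — but (o) sets (n) aside: (o) is triggered — the space is let for business use. (c) is therefore removed.
Exception (d) requires that the owner holds a current Provisional Exemption Letter from the Ashford Commission; but no current Provisional Exemption Letter is held, so (d) is unavailable.
No exception displaces § 2.

Yes — Yusuf must file Form RP-4.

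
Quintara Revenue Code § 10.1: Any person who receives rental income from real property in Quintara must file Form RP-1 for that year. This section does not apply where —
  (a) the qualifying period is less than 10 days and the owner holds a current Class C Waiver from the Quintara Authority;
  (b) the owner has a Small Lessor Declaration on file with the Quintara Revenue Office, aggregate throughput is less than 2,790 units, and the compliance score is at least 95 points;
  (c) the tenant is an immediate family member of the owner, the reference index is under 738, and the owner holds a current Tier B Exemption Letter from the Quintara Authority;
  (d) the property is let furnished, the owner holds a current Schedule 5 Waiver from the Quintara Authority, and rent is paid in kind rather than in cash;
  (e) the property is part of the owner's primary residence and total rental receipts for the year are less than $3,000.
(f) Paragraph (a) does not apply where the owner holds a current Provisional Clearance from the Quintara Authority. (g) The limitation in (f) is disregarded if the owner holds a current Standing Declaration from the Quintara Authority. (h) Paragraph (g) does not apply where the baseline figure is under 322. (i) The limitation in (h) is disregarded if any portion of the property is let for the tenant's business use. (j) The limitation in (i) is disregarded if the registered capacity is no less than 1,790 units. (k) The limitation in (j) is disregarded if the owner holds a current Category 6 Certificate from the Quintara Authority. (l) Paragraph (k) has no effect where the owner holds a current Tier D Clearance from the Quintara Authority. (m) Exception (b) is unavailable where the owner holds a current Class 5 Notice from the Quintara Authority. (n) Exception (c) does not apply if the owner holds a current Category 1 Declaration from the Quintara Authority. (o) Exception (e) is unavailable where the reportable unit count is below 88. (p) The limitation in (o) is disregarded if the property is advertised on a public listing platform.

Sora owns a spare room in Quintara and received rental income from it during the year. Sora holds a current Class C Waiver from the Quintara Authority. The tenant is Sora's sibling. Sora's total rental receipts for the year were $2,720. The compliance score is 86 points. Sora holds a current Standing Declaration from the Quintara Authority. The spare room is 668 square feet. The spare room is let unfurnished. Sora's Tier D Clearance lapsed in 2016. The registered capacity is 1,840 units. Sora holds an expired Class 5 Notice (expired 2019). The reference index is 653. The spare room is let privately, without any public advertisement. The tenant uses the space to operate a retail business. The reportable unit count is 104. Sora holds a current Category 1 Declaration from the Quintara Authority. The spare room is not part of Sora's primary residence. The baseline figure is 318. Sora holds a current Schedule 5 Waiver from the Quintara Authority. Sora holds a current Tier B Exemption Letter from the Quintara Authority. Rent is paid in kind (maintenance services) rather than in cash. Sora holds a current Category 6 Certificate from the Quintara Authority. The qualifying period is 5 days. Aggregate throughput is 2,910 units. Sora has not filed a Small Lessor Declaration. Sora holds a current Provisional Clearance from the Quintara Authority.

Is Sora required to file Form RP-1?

Exception (a) is satisfied on its face — the qualifying period is 5 days, less than the 10 days limit; a current Class C Waiver is held. Applying paragraphs (f)–(l): (f) would limit (a) — a current Provisional Clearance is held — but (g) sets (f) aside: (g) operates against (f): a current Standing Declaration is held. (h) operates (the baseline figure is 318, under the 322 limit), but is itself disapplied by (i): (i) operates against (h): the space is let for business use. (j) operates (the registered capacity is 1,840 units, meeting the 1,790 units threshold), but yields to (k): (k) is triggered — a current Category 6 Certificate is held. (l) is not triggered (the Tier D Clearance is not current), so (k) stands. Exception (a) stands.
Exception (b) does not apply: no Small Lessor Declaration is on file.
All of (c)'s requirements are met (the tenant is an immediate family member; the reference index is 653, under the 738 limit; a current Tier B Exemption Letter is held). Turning to paragraph (n): (n) is engaged — a current Category 1 Declaration is held. So (c) is unavailable.
Exception (d) fails — the property is let unfurnished.
Exception (e) does not apply: the spare room is not part of the primary residence.

No — exception (a) applies; Sora is not required to file Form RP-1.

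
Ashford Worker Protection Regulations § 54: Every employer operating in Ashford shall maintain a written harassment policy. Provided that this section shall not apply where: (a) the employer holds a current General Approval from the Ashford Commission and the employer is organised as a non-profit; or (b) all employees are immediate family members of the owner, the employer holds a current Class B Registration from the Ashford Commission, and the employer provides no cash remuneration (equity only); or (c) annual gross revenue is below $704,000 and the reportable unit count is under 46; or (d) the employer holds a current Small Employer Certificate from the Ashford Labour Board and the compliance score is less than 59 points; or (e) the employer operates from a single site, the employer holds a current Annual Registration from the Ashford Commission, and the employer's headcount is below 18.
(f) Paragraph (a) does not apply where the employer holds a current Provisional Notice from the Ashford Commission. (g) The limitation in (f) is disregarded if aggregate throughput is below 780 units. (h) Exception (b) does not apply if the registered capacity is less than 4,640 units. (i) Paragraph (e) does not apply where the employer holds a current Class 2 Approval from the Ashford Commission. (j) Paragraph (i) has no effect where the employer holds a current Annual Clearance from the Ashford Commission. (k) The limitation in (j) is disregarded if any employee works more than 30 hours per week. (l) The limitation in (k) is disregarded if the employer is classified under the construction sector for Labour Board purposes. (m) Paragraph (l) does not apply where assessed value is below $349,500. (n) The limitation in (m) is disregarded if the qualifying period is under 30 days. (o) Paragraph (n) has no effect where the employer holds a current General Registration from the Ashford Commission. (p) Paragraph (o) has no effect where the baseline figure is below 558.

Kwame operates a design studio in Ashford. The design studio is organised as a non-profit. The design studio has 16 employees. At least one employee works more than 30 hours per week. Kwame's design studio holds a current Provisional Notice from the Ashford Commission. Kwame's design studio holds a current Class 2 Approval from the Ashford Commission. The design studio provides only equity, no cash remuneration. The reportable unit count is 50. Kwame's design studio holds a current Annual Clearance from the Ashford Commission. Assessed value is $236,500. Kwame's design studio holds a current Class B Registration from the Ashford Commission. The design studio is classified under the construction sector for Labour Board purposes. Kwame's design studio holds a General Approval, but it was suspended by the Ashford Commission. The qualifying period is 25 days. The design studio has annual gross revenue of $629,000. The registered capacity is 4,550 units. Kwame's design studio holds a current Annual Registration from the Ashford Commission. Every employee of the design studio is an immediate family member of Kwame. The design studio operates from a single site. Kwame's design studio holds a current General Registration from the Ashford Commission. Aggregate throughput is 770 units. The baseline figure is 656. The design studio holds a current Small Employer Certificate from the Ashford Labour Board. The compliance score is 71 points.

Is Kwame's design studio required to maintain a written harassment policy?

Exception (a) requires that the employer holds a current General Approval from the Ashford Commission; but there is no General Approval in force, so (a) is unavailable.
All of (b)'s requirements are met (every employee is an immediate family member; a current Class B Registration is held; remuneration is equity-only). But: (h) operates against (b): the registered capacity is 4,550 units, less than the 4,640 units limit. (b) is therefore removed.
Exception (c) does not apply: the reportable unit count is 50, not under 46.
Exception (d) fails — the compliance score is 71 points, not less than 59 points.
Exception (e)'s conditions are all satisfied: the employer operates from a single site; a current Annual Registration is held; the employer's headcount is 16, below the 18 limit. But applying paragraphs (i)–(p): (i) operates against (e): a current Class 2 Approval is held. (j) would limit (i) — a current Annual Clearance is held — but (k) sets (j) aside: (k) operates against (j): at least one employee exceeds 30 hours/week. (l) would limit (k) — the design studio is classified under the construction sector — but (m) sets (l) aside: (m) operates against (l): assessed value is $236,500, below the $349,500 limit. (n) is engaged (the qualifying period is 25 days, under the 30 days limit), but is overridden by (o): (o) operates against (n): a current General Registration is held. (p) does not operate here (the baseline figure is 656, not below 558), so (o) stands. So (e) is unavailable.
No exception displaces § 54.

Yes — Kwame's design studio must maintain a written harassment policy.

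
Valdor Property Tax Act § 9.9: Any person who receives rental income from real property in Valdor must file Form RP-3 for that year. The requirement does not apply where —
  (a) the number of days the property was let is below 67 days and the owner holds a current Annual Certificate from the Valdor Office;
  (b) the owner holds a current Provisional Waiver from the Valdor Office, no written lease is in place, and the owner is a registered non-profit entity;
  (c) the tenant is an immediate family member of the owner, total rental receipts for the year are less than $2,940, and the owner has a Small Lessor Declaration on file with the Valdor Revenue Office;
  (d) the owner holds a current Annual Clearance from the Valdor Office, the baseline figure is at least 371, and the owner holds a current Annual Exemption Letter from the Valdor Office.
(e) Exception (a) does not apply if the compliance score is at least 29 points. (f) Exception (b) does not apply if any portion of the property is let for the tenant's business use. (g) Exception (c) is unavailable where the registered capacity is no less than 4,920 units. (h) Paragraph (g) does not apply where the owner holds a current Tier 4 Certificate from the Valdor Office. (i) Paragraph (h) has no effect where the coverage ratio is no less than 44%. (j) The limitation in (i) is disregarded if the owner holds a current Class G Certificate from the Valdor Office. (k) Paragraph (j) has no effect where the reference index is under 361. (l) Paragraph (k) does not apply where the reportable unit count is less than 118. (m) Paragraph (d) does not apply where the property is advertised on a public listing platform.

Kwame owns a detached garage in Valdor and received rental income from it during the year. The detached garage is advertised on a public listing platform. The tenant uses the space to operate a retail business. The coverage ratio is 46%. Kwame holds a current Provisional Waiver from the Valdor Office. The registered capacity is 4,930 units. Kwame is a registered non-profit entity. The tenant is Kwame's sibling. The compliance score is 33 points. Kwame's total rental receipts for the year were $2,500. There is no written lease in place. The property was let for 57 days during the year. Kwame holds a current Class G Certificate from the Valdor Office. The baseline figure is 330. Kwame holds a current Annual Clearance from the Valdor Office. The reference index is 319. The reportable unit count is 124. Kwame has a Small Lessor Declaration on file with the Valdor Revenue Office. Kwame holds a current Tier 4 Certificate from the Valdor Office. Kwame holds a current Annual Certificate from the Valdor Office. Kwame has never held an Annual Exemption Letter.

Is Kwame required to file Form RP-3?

Exception (a): the number of days the property was let is 57 days, below the 67 days limit; a current Annual Certificate is held — every condition holds. But applying paragraph (e): (e) operates against (a): the compliance score is 33 points, meeting the 29 points threshold. Exception (a) does not apply.
All of (b)'s requirements are met (a current Provisional Waiver is held; there is no written lease; Kwame is a registered non-profit). Turning to paragraph (f): (f) operates against (b): the space is let for business use. (b) is therefore removed.
Exception (c)'s conditions are all satisfied: the tenant is an immediate family member; total rental receipts for the year are $2,500, less than the $2,940 limit; a Small Lessor Declaration is on file. But applying paragraphs (g)–(l): (g) operates against (c): the registered capacity is 4,930 units, meeting the 4,920 units threshold. (h) applies (a current Tier 4 Certificate is held), but is itself disapplied by (i): (i) is triggered — the coverage ratio is 46%, meeting the 44% threshold. (j) would limit (i) — a current Class G Certificate is held — but (k) sets (j) aside: (k) operates — the reference index is 319, under the 361 limit. (l), which would lift (k), is not engaged — the reportable unit count is 124, not less than 118. (c) is therefore removed.
Exception (d) fails — the baseline figure is 330, short of 371.
No exception applies. The general rule governs.

Yes — Kwame must file Form RP-3.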